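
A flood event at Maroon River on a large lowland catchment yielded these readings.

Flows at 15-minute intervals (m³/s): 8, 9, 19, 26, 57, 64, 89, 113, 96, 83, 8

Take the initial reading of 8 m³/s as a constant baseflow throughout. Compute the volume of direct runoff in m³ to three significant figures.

V ≈ 4.36 × 10^5 m³

Direct-runoff ordinates (Q − Q_b): 0.0, 1.0, 11.0, 18.0, 49.0, 56.0, 81.0, 105.0, 88.0, 75.0, 0.0 m³/s.
ΣQ_DR = 484.0 m³/s.
With Δt = 0.25 h = 900 s, V = ΣQ_DR · Δt = 484.0 × 900 = 4.36 × 10^5 m³.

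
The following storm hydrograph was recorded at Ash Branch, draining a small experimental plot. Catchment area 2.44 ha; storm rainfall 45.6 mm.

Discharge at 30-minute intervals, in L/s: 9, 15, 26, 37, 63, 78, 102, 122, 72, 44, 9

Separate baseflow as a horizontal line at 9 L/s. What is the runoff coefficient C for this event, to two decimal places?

ΣQ_DR = 478.0 L/s; V = ΣQ_DR·Δt = 8.604 × 10^5 L.
Runoff depth d = V / A = 35.26 mm.
C = d / P = 35.26 / 45.6 = 0.77.

C ≈ 0.77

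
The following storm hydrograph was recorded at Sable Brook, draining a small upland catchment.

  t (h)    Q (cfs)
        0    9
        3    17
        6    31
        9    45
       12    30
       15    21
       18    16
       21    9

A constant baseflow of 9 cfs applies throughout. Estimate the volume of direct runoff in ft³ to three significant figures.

Direct-runoff ordinates (Q − Q_b): 0.0, 8.0, 22.0, 36.0, 21.0, 12.0, 7.0, 0.0 cfs.
ΣQ_DR = 106.0 cfs.
With Δt = 3 h = 10800 s, V = ΣQ_DR · Δt = 106.0 × 10800 = 1.14 × 10^6 ft³.

V ≈ 1.14 × 10^6 ft³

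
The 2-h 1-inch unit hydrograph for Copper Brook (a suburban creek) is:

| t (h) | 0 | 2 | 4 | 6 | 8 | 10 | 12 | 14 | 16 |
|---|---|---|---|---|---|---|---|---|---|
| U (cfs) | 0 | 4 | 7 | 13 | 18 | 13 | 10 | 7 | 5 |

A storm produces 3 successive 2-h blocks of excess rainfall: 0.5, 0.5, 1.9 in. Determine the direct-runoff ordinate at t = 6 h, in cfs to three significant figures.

Q ≈ 17.6 cfs

By discrete convolution, Q_j = Σ (P_i / 1 in) · U_{j−i}.
At t = 6 h (j=3): Q = (0.5/1)·13 + (0.5/1)·7 + (1.9/1)·4 = 17.6 cfs.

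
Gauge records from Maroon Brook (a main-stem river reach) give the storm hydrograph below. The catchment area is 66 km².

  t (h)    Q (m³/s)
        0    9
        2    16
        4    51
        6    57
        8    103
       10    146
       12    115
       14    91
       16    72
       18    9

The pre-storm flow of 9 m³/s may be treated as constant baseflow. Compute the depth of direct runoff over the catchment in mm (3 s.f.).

Direct runoff: 0.0, 7.0, 42.0, 48.0, 94.0, 137.0, 106.0, 82.0, 63.0, 0.0 m³/s; ΣQ_DR = 579.0 m³/s.
V = ΣQ_DR · Δt = 579.0 × 7200 s = 4.169 × 10^6 m³.
Over A = 66 km², depth = V / A = 63.2 mm.

d ≈ 63.2 mm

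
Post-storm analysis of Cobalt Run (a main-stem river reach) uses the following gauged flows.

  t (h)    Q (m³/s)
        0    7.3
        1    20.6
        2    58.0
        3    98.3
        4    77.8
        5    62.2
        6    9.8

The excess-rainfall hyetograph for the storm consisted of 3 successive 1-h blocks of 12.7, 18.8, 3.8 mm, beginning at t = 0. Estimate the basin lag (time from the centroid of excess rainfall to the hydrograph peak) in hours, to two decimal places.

Centroid of excess rainfall: t_c = Σ P_i·t̄_i / ΣP_i = 1.2479 h (block centres at 0.5, 1.5, 2.5 h).
Hydrograph peak occurs at t = 3 h, so basin lag t_L = 3 − 1.2479 = 1.75 h.

t_L ≈ 1.75 h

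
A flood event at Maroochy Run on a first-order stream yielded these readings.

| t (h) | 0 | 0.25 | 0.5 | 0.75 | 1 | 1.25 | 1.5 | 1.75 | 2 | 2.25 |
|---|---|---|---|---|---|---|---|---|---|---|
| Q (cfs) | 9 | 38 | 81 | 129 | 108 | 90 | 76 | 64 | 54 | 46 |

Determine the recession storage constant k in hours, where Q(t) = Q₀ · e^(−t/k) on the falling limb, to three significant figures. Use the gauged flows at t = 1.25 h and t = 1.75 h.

k ≈ 1.47 h

On the falling limb, Q drops from 90 to 64 cfs between t = 1.25 h and t = 1.75 h (Δt = 0.5 h).
k = −Δt / ln(Q₂/Q₁) = −0.5 / ln(64/90) = 1.47 h.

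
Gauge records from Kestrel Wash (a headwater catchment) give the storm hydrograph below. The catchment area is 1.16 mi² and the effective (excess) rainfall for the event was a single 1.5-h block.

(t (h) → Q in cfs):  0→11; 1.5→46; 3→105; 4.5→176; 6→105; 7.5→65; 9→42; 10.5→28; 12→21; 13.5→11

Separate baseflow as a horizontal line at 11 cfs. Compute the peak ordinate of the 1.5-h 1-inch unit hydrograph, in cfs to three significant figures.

U_p ≈ 165 cfs

Direct runoff: 0.0, 35.0, 94.0, 165.0, 94.0, 54.0, 31.0, 17.0, 10.0, 0.0 cfs; ΣQ_DR = 500.0 cfs, peak = 165.0 cfs.
Runoff depth d = ΣQ_DR·Δt / A = 500.0 × 5400 / (1.16 mi²) = 1.002 in.
The 1-inch UH is the DRH scaled by (1 in)/d, so U_p = 165.0 × 1/1.002 = 165 cfs.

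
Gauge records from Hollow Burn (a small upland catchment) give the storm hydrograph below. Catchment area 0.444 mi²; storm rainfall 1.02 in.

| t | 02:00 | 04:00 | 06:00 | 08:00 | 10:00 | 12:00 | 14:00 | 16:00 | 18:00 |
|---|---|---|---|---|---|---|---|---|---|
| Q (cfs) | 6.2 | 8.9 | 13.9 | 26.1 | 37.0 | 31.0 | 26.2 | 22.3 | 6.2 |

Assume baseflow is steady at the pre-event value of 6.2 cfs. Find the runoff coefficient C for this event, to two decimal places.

ΣQ_DR = 122.0 cfs; V = ΣQ_DR·Δt = 8.784 × 10^5 ft³.
Runoff depth d = V / A = 0.8516 in.
C = d / P = 0.8516 / 1.02 = 0.83.

C ≈ 0.83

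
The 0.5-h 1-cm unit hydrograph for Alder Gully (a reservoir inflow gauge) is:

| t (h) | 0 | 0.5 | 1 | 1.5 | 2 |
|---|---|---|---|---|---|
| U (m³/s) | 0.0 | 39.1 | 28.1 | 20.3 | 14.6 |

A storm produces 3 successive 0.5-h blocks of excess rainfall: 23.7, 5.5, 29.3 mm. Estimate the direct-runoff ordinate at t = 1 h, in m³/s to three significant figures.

Q ≈ 88.1 m³/s

By discrete convolution, Q_j = Σ (P_i / 10 mm) · U_{j−i}.
At t = 1 h (j=2): Q = (23.7/10)·28.1 + (5.5/10)·39.1 + (29.3/10)·0.0 = 88.1 m³/s.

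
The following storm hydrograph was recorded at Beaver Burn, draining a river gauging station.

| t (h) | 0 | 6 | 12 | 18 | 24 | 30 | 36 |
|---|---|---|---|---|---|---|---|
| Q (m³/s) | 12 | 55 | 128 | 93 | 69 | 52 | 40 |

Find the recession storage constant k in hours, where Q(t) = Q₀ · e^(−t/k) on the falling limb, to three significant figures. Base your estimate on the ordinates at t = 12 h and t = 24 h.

On the falling limb, Q drops from 128 to 69 m³/s between t = 12 h and t = 24 h (Δt = 12 h).
k = −Δt / ln(Q₂/Q₁) = −12 / ln(69/128) = 19.4 h.

k ≈ 19.4 h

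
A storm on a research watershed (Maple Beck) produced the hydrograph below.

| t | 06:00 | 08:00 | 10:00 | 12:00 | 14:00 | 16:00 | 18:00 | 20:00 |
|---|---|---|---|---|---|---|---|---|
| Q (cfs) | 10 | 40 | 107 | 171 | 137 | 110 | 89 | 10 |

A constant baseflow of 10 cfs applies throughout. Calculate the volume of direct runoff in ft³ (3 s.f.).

V ≈ 4.28 × 10^6 ft³

Direct-runoff ordinates (Q − Q_b): 0.0, 30.0, 97.0, 161.0, 127.0, 100.0, 79.0, 0.0 cfs.
ΣQ_DR = 594.0 cfs.
With Δt = 2 h = 7200 s, V = ΣQ_DR · Δt = 594.0 × 7200 = 4.28 × 10^6 ft³.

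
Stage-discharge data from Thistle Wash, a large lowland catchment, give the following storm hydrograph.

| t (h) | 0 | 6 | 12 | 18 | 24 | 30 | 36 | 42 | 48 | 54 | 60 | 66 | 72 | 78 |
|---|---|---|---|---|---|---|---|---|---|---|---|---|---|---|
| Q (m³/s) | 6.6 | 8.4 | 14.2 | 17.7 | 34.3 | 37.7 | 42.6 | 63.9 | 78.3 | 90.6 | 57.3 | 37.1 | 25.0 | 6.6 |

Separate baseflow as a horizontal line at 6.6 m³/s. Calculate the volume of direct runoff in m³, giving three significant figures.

V ≈ 9.24 × 10^6 m³

Direct-runoff ordinates (Q − Q_b): 0.0, 1.8, 7.6, 11.1, 27.7, 31.1, 36.0, 57.3, 71.7, 84.0, 50.7, 30.5, 18.4, 0.0 m³/s.
ΣQ_DR = 427.9 m³/s.
With Δt = 6 h = 21600 s, V = ΣQ_DR · Δt = 427.9 × 21600 = 9.24 × 10^6 m³.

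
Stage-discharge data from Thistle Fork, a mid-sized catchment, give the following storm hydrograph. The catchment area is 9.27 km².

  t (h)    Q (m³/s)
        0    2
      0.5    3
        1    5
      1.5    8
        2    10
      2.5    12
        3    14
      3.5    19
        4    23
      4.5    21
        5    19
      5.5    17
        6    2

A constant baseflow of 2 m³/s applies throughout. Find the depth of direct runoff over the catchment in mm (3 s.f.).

d ≈ 25.0 mm

Direct runoff: 0.0, 1.0, 3.0, 6.0, 8.0, 10.0, 12.0, 17.0, 21.0, 19.0, 17.0, 15.0, 0.0 m³/s; ΣQ_DR = 129.0 m³/s.
V = ΣQ_DR · Δt = 129.0 × 1800 s = 2.322 × 10^5 m³.
Over A = 9.27 km², depth = V / A = 25.0 mm.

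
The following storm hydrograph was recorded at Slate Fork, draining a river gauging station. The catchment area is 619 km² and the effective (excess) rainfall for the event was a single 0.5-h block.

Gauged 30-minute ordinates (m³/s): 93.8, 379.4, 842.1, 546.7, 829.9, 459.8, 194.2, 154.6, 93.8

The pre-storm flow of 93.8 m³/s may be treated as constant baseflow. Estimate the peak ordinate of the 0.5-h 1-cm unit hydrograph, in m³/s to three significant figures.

U_p ≈ 936 m³/s

Direct runoff: 0.0, 285.6, 748.3, 452.9, 736.1, 366.0, 100.4, 60.8, 0.0 m³/s; ΣQ_DR = 2750 m³/s, peak = 748.3 m³/s.
Runoff depth d = ΣQ_DR·Δt / A = 2750 × 1800 / (619 km²) = 7.997 mm.
The 1-cm UH is the DRH scaled by (10 mm)/d, so U_p = 748.3 × 10/7.997 = 936 m³/s.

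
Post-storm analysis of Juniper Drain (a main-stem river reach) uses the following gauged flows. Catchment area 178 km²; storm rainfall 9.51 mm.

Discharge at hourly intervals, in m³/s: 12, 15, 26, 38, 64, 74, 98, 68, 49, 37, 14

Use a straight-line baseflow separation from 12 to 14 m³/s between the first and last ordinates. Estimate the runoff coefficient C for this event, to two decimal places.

C ≈ 0.75

ΣQ_DR = 352.0 m³/s; V = ΣQ_DR·Δt = 1.267 × 10^6 m³.
Runoff depth d = V / A = 7.119 mm.
C = d / P = 7.119 / 9.51 = 0.75.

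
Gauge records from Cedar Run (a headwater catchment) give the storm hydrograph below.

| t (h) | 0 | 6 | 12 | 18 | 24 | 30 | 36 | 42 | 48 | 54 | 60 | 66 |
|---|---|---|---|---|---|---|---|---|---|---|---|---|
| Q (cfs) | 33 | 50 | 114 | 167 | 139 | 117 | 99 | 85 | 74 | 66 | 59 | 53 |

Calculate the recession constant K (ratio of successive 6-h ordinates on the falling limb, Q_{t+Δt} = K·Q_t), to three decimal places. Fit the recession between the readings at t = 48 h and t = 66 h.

K ≈ 0.895

Using the recession-limb readings at t = 48 h and t = 66 h: Q falls from 74 to 53 cfs over 3 intervals.
K = (Q₂/Q₁)^(1/3) = (53/74)^(1/3) = 0.895.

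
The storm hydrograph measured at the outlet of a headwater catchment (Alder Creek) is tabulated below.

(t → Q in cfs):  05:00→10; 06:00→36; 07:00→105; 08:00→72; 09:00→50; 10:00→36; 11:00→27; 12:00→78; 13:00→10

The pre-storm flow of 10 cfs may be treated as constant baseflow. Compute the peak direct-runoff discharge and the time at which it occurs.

Subtracting baseflow gives direct-runoff ordinates: 0.0, 26.0, 95.0, 62.0, 40.0, 26.0, 17.0, 68.0, 0.0 cfs.
The maximum is 95.0 cfs, occurring at the reading for t = 07:00.

Q_p = 95.0 cfs at t = 07:00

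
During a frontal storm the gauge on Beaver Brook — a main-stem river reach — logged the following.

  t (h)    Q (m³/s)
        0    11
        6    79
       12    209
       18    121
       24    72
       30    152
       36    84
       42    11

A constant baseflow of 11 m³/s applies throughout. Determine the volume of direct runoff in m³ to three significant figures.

V ≈ 1.41 × 10^7 m³

Direct-runoff ordinates (Q − Q_b): 0.0, 68.0, 198.0, 110.0, 61.0, 141.0, 73.0, 0.0 m³/s.
ΣQ_DR = 651.0 m³/s.
With Δt = 6 h = 21600 s, V = ΣQ_DR · Δt = 651.0 × 21600 = 1.41 × 10^7 m³.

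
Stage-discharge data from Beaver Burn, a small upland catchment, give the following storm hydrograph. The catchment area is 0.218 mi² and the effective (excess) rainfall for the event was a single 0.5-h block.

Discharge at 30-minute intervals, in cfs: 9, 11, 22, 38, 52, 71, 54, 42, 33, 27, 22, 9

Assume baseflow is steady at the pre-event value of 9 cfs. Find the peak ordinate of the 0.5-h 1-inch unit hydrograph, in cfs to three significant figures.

Direct runoff: 0.0, 2.0, 13.0, 29.0, 43.0, 62.0, 45.0, 33.0, 24.0, 18.0, 13.0, 0.0 cfs; ΣQ_DR = 282.0 cfs, peak = 62.0 cfs.
Runoff depth d = ΣQ_DR·Δt / A = 282.0 × 1800 / (0.218 mi²) = 1.002 in.
The 1-inch UH is the DRH scaled by (1 in)/d, so U_p = 62.0 × 1/1.002 = 61.9 cfs.

U_p ≈ 61.9 cfs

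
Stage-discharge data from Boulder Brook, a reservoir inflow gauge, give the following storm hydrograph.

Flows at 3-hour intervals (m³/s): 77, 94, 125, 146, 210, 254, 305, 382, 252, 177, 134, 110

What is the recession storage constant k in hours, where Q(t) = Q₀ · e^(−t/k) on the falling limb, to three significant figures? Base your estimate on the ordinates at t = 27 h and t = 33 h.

On the falling limb, Q drops from 177 to 110 m³/s between t = 27 h and t = 33 h (Δt = 6 h).
k = −Δt / ln(Q₂/Q₁) = −6 / ln(110/177) = 12.6 h.

k ≈ 12.6 h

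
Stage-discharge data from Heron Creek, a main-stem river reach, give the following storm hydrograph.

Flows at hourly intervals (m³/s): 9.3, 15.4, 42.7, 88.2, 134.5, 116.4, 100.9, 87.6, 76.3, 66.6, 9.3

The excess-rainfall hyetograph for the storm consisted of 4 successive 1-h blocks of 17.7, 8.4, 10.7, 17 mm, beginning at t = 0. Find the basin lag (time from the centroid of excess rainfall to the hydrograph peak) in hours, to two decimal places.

t_L ≈ 2.00 h

Centroid of excess rainfall: t_c = Σ P_i·t̄_i / ΣP_i = 2.0019 h (block centres at 0.5, 1.5, 2.5, 3.5 h).
Hydrograph peak occurs at t = 4 h, so basin lag t_L = 4 − 2.0019 = 2.00 h.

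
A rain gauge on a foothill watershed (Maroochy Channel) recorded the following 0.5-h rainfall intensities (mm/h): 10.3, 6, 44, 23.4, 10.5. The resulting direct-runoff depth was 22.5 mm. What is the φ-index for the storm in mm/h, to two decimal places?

φ ≈ 11.20 mm/h

Only the 2 blocks with intensity above φ contribute runoff: 44, 23.4 mm/h.
Σ(I−φ)·Δt = d  ⇒  (44+23.4 − 2φ)·0.5 = 22.5
φ = (67.40 − 22.5/0.5) / 2 = 11.20 mm/h.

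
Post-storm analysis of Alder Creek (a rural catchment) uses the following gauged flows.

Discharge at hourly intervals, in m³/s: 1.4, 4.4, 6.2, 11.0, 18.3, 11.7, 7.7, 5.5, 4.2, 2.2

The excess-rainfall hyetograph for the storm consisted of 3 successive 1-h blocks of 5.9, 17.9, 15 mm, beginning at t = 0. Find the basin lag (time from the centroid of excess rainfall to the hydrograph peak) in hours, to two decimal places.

t_L ≈ 2.27 h

Centroid of excess rainfall: t_c = Σ P_i·t̄_i / ΣP_i = 1.7345 h (block centres at 0.5, 1.5, 2.5 h).
Hydrograph peak occurs at t = 4 h, so basin lag t_L = 4 − 1.7345 = 2.27 h.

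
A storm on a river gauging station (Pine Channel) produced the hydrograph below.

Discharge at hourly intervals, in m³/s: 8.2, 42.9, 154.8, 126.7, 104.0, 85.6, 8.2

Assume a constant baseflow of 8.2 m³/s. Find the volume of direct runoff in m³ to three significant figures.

V ≈ 1.70 × 10^6 m³

Direct-runoff ordinates (Q − Q_b): 0.0, 34.7, 146.6, 118.5, 95.8, 77.4, 0.0 m³/s.
ΣQ_DR = 473.0 m³/s.
With Δt = 1 h = 3600 s, V = ΣQ_DR · Δt = 473.0 × 3600 = 1.70 × 10^6 m³.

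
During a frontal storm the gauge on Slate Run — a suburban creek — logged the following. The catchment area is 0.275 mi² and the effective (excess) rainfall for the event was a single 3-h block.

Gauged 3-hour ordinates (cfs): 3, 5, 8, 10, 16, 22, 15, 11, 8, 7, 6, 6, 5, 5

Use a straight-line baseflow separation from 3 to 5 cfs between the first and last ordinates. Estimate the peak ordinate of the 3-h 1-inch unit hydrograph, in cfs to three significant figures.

U_p ≈ 15.2 cfs

Direct runoff: 0.00, 1.85, 4.69, 6.54, 12.38, 18.23, 11.08, 6.92, 3.77, 2.62, 1.46, 1.31, 0.15, 0.00 cfs; ΣQ_DR = 71.00 cfs, peak = 18.23 cfs.
Runoff depth d = ΣQ_DR·Δt / A = 71.00 × 10800 / (0.275 mi²) = 1.200 in.
The 1-inch UH is the DRH scaled by (1 in)/d, so U_p = 18.23 × 1/1.200 = 15.2 cfs.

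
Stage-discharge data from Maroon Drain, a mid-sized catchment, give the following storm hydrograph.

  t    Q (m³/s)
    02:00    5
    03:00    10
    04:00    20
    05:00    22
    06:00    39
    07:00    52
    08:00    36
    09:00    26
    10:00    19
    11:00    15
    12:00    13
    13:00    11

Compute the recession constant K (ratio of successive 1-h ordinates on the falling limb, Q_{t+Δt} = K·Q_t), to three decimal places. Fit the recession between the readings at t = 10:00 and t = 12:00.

K ≈ 0.827

Using the recession-limb readings at t = 10:00 and t = 12:00: Q falls from 19 to 13 m³/s over 2 intervals.
K = (Q₂/Q₁)^(1/2) = (13/19)^(1/2) = 0.827.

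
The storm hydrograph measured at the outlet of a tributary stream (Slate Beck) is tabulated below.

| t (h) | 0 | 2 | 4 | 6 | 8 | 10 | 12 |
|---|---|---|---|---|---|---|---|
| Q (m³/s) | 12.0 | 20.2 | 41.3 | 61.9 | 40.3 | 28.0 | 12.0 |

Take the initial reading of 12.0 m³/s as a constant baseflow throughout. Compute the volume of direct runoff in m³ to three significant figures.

Direct-runoff ordinates (Q − Q_b): 0.0, 8.2, 29.3, 49.9, 28.3, 16.0, 0.0 m³/s.
ΣQ_DR = 131.7 m³/s.
With Δt = 2 h = 7200 s, V = ΣQ_DR · Δt = 131.7 × 7200 = 9.48 × 10^5 m³.

V ≈ 9.48 × 10^5 m³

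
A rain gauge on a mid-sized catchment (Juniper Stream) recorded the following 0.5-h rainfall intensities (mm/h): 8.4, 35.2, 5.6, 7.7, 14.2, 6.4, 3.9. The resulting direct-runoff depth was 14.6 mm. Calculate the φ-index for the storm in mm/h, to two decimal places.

Only the 2 blocks with intensity above φ contribute runoff: 35.2, 14.2 mm/h.
Σ(I−φ)·Δt = d  ⇒  (35.2+14.2 − 2φ)·0.5 = 14.6
φ = (49.40 − 14.6/0.5) / 2 = 10.10 mm/h.

φ ≈ 10.10 mm/h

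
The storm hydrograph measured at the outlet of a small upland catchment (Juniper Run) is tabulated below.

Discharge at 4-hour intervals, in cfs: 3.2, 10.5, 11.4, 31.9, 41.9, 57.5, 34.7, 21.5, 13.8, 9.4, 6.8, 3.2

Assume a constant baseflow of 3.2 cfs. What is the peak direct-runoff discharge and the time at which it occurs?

Q_p = 54.3 cfs at t = 20 h

Subtracting baseflow gives direct-runoff ordinates: 0.0, 7.3, 8.2, 28.7, 38.7, 54.3, 31.5, 18.3, 10.6, 6.2, 3.6, 0.0 cfs.
The maximum is 54.3 cfs, occurring at the reading for t = 20 h.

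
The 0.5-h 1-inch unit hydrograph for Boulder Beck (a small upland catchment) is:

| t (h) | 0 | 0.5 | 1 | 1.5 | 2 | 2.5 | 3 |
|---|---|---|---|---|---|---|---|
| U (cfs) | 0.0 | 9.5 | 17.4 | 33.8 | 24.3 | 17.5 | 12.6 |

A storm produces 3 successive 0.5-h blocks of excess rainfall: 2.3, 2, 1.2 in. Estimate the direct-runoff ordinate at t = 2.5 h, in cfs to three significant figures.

By discrete convolution, Q_j = Σ (P_i / 1 in) · U_{j−i}.
At t = 2.5 h (j=5): Q = (2.3/1)·17.5 + (2/1)·24.3 + (1.2/1)·33.8 = 129 cfs.

Q ≈ 129 cfs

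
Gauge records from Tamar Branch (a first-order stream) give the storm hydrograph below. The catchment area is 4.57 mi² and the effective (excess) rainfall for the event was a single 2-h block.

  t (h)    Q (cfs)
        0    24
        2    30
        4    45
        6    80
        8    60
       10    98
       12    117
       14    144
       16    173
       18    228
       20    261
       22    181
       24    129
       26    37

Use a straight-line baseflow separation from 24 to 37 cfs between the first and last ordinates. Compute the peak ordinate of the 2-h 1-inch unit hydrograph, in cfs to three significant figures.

U_p ≈ 284 cfs

Direct runoff: 0.00, 5.00, 19.00, 53.00, 32.00, 69.00, 87.00, 113.00, 141.00, 195.00, 227.00, 146.00, 93.00, 0.00 cfs; ΣQ_DR = 1180 cfs, peak = 227.00 cfs.
Runoff depth d = ΣQ_DR·Δt / A = 1180 × 7200 / (4.57 mi²) = 0.8002 in.
The 1-inch UH is the DRH scaled by (1 in)/d, so U_p = 227.00 × 1/0.8002 = 284 cfs.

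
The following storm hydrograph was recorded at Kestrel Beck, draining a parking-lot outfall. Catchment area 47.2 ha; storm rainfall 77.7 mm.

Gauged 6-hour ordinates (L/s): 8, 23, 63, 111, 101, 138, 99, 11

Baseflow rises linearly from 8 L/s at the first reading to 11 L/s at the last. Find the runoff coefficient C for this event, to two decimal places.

ΣQ_DR = 478.0 L/s; V = ΣQ_DR·Δt = 1.032 × 10^7 L.
Runoff depth d = V / A = 21.87 mm.
C = d / P = 21.87 / 77.7 = 0.28.

C ≈ 0.28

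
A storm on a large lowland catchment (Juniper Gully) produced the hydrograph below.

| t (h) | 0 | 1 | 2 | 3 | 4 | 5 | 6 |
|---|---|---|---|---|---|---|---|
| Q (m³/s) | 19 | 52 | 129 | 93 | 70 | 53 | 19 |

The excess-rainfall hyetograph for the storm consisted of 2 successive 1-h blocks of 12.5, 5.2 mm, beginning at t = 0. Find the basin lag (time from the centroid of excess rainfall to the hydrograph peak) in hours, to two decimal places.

Centroid of excess rainfall: t_c = Σ P_i·t̄_i / ΣP_i = 0.7938 h (block centres at 0.5, 1.5 h).
Hydrograph peak occurs at t = 2 h, so basin lag t_L = 2 − 0.7938 = 1.21 h.

t_L ≈ 1.21 h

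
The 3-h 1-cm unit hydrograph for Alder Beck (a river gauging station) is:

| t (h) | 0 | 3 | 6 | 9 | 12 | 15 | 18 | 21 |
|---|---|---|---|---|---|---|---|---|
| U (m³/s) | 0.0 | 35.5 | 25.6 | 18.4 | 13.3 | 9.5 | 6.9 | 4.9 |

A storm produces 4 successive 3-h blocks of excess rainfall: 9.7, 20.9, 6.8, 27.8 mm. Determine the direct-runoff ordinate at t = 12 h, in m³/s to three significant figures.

Q ≈ 167 m³/s

By discrete convolution, Q_j = Σ (P_i / 10 mm) · U_{j−i}.
At t = 12 h (j=4): Q = (9.7/10)·13.3 + (20.9/10)·18.4 + (6.8/10)·25.6 + (27.8/10)·35.5 = 167 m³/s.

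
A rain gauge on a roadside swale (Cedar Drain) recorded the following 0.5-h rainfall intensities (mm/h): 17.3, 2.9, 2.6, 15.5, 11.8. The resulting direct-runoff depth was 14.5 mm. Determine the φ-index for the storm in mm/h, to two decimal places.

φ ≈ 5.20 mm/h

Only the 3 blocks with intensity above φ contribute runoff: 17.3, 15.5, 11.8 mm/h.
Σ(I−φ)·Δt = d  ⇒  (17.3+15.5+11.8 − 3φ)·0.5 = 14.5
φ = (44.60 − 14.5/0.5) / 3 = 5.20 mm/h.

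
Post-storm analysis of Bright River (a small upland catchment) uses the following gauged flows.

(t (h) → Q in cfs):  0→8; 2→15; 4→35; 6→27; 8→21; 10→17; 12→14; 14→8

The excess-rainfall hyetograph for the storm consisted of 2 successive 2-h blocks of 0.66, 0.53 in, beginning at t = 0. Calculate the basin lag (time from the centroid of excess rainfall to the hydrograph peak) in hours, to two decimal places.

t_L ≈ 2.11 h

Centroid of excess rainfall: t_c = Σ P_i·t̄_i / ΣP_i = 1.8908 h (block centres at 1, 3 h).
Hydrograph peak occurs at t = 4 h, so basin lag t_L = 4 − 1.8908 = 2.11 h.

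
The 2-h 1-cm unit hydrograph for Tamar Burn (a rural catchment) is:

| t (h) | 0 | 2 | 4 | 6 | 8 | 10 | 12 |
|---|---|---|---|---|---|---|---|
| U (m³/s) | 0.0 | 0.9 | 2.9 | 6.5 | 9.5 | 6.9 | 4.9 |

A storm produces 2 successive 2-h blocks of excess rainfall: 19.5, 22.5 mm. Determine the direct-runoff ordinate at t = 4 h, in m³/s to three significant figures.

Q ≈ 7.68 m³/s

By discrete convolution, Q_j = Σ (P_i / 10 mm) · U_{j−i}.
At t = 4 h (j=2): Q = (19.5/10)·2.9 + (22.5/10)·0.9 = 7.68 m³/s.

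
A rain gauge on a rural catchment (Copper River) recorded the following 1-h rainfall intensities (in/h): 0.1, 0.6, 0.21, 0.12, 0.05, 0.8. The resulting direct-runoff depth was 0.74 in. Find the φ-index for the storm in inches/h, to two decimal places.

Only the 2 blocks with intensity above φ contribute runoff: 0.6, 0.8 in/h.
Σ(I−φ)·Δt = d  ⇒  (0.6+0.8 − 2φ)·1 = 0.74
φ = (1.400 − 0.74/1) / 2 = 0.33 in/h.

φ ≈ 0.33 in/h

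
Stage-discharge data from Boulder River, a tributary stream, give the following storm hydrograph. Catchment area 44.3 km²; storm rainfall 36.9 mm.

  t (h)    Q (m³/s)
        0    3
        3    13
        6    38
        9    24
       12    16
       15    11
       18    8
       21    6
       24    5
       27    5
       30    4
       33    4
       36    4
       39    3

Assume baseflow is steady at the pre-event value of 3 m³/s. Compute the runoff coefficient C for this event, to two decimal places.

C ≈ 0.67

ΣQ_DR = 102.0 m³/s; V = ΣQ_DR·Δt = 1.102 × 10^6 m³.
Runoff depth d = V / A = 24.87 mm.
C = d / P = 24.87 / 36.9 = 0.67.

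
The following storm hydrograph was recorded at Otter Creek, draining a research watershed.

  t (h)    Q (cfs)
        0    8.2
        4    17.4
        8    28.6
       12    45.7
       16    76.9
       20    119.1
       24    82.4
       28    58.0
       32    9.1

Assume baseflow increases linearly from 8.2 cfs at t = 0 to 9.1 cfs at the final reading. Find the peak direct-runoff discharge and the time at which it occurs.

Subtracting baseflow gives direct-runoff ordinates: 0.00, 9.09, 20.18, 37.16, 68.25, 110.34, 73.53, 49.01, 0.00 cfs.
The maximum is 110.34 cfs, occurring at the reading for t = 20 h.

Q_p = 110.34 cfs at t = 20 h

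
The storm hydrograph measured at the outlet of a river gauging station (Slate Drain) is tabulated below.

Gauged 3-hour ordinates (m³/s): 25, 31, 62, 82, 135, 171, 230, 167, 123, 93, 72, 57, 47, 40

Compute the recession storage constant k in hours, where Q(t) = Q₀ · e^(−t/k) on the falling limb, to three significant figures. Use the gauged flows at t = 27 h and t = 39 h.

k ≈ 14.2 h

On the falling limb, Q drops from 93 to 40 m³/s between t = 27 h and t = 39 h (Δt = 12 h).
k = −Δt / ln(Q₂/Q₁) = −12 / ln(40/93) = 14.2 h.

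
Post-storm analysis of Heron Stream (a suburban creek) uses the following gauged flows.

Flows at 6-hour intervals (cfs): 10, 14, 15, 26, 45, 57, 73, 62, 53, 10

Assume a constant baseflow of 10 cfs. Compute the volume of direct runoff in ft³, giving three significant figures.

Direct-runoff ordinates (Q − Q_b): 0.0, 4.0, 5.0, 16.0, 35.0, 47.0, 63.0, 52.0, 43.0, 0.0 cfs.
ΣQ_DR = 265.0 cfs.
With Δt = 6 h = 21600 s, V = ΣQ_DR · Δt = 265.0 × 21600 = 5.72 × 10^6 ft³.

V ≈ 5.72 × 10^6 ft³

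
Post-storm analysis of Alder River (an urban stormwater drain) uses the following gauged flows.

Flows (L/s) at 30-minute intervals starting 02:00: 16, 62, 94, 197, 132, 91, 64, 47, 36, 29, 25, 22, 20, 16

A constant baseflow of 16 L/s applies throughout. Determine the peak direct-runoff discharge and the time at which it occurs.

Q_p = 181.0 L/s at t = 03:30

Subtracting baseflow gives direct-runoff ordinates: 0.0, 46.0, 78.0, 181.0, 116.0, 75.0, 48.0, 31.0, 20.0, 13.0, 9.0, 6.0, 4.0, 0.0 L/s.
The maximum is 181.0 L/s, occurring at the reading for t = 03:30.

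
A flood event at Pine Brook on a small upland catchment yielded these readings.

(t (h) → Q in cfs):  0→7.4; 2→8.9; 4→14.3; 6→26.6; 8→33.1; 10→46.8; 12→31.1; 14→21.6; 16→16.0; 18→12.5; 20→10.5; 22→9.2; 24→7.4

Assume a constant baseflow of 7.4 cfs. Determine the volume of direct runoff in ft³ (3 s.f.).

V ≈ 1.07 × 10^6 ft³

Direct-runoff ordinates (Q − Q_b): 0.0, 1.5, 6.9, 19.2, 25.7, 39.4, 23.7, 14.2, 8.6, 5.1, 3.1, 1.8, 0.0 cfs.
ΣQ_DR = 149.2 cfs.
With Δt = 2 h = 7200 s, V = ΣQ_DR · Δt = 149.2 × 7200 = 1.07 × 10^6 ft³.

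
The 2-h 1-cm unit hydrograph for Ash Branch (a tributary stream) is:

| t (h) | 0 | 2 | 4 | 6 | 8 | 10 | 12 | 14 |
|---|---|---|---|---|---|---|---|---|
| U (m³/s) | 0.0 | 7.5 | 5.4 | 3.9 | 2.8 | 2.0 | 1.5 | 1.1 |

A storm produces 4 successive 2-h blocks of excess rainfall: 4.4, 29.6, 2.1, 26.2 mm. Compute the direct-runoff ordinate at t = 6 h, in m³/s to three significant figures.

By discrete convolution, Q_j = Σ (P_i / 10 mm) · U_{j−i}.
At t = 6 h (j=3): Q = (4.4/10)·3.9 + (29.6/10)·5.4 + (2.1/10)·7.5 + (26.2/10)·0.0 = 19.3 m³/s.

Q ≈ 19.3 m³/s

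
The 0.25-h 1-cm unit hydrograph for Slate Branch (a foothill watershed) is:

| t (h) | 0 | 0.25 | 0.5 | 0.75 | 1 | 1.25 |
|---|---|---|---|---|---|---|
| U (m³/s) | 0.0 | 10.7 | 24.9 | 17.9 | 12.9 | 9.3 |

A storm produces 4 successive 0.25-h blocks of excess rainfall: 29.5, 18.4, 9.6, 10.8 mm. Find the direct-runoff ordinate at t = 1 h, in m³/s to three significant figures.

Q ≈ 106 m³/s

By discrete convolution, Q_j = Σ (P_i / 10 mm) · U_{j−i}.
At t = 1 h (j=4): Q = (29.5/10)·12.9 + (18.4/10)·17.9 + (9.6/10)·24.9 + (10.8/10)·10.7 = 106 m³/s.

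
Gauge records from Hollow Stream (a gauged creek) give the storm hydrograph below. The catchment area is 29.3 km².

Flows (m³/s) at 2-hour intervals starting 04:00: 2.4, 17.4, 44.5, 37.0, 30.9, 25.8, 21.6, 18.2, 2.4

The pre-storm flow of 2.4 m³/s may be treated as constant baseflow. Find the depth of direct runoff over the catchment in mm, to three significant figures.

d ≈ 43.9 mm

Direct runoff: 0.0, 15.0, 42.1, 34.6, 28.5, 23.4, 19.2, 15.8, 0.0 m³/s; ΣQ_DR = 178.6 m³/s.
V = ΣQ_DR · Δt = 178.6 × 7200 s = 1.286 × 10^6 m³.
Over A = 29.3 km², depth = V / A = 43.9 mm.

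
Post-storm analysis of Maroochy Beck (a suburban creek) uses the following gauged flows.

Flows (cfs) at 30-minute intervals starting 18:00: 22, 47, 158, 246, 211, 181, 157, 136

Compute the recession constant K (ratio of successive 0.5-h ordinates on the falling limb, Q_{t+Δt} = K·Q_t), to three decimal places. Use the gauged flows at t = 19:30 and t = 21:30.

Using the recession-limb readings at t = 19:30 and t = 21:30: Q falls from 246 to 136 cfs over 4 intervals.
K = (Q₂/Q₁)^(1/4) = (136/246)^(1/4) = 0.862.

K ≈ 0.862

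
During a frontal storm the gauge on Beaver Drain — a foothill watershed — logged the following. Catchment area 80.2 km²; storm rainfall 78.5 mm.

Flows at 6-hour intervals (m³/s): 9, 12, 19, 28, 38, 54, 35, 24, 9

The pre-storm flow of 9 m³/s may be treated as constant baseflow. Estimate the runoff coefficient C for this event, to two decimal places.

C ≈ 0.50

ΣQ_DR = 147.0 m³/s; V = ΣQ_DR·Δt = 3.175 × 10^6 m³.
Runoff depth d = V / A = 39.59 mm.
C = d / P = 39.59 / 78.5 = 0.50.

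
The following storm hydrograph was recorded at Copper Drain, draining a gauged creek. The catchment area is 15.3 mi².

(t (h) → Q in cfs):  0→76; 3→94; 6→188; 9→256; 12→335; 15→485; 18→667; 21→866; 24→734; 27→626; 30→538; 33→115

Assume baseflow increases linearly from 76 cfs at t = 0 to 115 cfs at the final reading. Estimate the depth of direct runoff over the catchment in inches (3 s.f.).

d ≈ 1.16 in

Direct runoff: 0.00, 14.45, 104.91, 169.36, 244.82, 391.27, 569.73, 765.18, 629.64, 518.09, 426.55, 0.00 cfs; ΣQ_DR = 3834 cfs.
V = ΣQ_DR · Δt = 3834 × 10800 s = 4.141 × 10^7 ft³.
Over A = 15.3 mi², depth = V / A = 1.16 in.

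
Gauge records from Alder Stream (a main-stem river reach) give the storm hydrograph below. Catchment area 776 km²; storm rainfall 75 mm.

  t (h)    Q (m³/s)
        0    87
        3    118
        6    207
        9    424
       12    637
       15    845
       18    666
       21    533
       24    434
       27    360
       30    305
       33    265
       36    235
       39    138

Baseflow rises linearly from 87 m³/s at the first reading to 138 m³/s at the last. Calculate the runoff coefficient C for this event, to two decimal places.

ΣQ_DR = 3679 m³/s; V = ΣQ_DR·Δt = 3.973 × 10^7 m³.
Runoff depth d = V / A = 51.20 mm.
C = d / P = 51.20 / 75 = 0.68.

C ≈ 0.68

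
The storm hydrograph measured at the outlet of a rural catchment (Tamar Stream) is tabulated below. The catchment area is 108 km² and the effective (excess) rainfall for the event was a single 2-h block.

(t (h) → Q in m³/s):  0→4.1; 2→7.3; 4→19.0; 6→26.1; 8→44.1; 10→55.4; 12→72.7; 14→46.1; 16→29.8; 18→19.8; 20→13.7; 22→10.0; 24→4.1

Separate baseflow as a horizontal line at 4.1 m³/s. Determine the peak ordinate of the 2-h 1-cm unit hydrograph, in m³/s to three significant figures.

Direct runoff: 0.0, 3.2, 14.9, 22.0, 40.0, 51.3, 68.6, 42.0, 25.7, 15.7, 9.6, 5.9, 0.0 m³/s; ΣQ_DR = 298.9 m³/s, peak = 68.6 m³/s.
Runoff depth d = ΣQ_DR·Δt / A = 298.9 × 7200 / (108 km²) = 19.93 mm.
The 1-cm UH is the DRH scaled by (10 mm)/d, so U_p = 68.6 × 10/19.93 = 34.4 m³/s.

U_p ≈ 34.4 m³/s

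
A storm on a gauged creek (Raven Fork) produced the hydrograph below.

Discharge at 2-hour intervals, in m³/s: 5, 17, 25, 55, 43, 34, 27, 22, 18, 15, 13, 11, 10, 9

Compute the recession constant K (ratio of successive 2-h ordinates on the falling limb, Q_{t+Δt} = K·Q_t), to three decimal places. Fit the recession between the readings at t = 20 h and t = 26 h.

Using the recession-limb readings at t = 20 h and t = 26 h: Q falls from 13 to 9 m³/s over 3 intervals.
K = (Q₂/Q₁)^(1/3) = (9/13)^(1/3) = 0.885.

K ≈ 0.885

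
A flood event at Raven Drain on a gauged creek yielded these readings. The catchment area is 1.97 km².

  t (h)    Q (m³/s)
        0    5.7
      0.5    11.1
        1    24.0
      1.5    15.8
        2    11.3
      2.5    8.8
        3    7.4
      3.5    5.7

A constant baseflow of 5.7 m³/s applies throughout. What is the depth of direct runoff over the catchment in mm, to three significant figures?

d ≈ 40.4 mm

Direct runoff: 0.0, 5.4, 18.3, 10.1, 5.6, 3.1, 1.7, 0.0 m³/s; ΣQ_DR = 44.20 m³/s.
V = ΣQ_DR · Δt = 44.20 × 1800 s = 79560 m³.
Over A = 1.97 km², depth = V / A = 40.4 mm.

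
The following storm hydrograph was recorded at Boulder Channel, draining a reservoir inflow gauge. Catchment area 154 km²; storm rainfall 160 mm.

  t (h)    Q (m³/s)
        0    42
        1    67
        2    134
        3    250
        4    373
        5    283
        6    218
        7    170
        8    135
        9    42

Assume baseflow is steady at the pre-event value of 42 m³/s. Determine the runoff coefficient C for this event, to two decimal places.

ΣQ_DR = 1294 m³/s; V = ΣQ_DR·Δt = 4.658 × 10^6 m³.
Runoff depth d = V / A = 30.25 mm.
C = d / P = 30.25 / 160 = 0.19.

C ≈ 0.19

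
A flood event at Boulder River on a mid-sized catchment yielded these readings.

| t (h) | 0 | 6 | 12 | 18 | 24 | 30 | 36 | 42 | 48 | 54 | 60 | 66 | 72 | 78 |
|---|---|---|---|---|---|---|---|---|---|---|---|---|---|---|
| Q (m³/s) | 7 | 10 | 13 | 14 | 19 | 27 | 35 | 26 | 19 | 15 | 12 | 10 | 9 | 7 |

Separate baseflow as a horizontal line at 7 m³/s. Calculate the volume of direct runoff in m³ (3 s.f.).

V ≈ 2.70 × 10^6 m³

Direct-runoff ordinates (Q − Q_b): 0.0, 3.0, 6.0, 7.0, 12.0, 20.0, 28.0, 19.0, 12.0, 8.0, 5.0, 3.0, 2.0, 0.0 m³/s.
ΣQ_DR = 125.0 m³/s.
With Δt = 6 h = 21600 s, V = ΣQ_DR · Δt = 125.0 × 21600 = 2.70 × 10^6 m³.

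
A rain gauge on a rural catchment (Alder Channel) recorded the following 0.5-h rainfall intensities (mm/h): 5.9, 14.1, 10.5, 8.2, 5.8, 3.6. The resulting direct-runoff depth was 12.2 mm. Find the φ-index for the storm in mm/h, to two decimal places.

φ ≈ 4.02 mm/h

Only the 5 blocks with intensity above φ contribute runoff: 5.9, 14.1, 10.5, 8.2, 5.8 mm/h.
Σ(I−φ)·Δt = d  ⇒  (5.9+14.1+10.5+8.2+5.8 − 5φ)·0.5 = 12.2
φ = (44.50 − 12.2/0.5) / 5 = 4.02 mm/h.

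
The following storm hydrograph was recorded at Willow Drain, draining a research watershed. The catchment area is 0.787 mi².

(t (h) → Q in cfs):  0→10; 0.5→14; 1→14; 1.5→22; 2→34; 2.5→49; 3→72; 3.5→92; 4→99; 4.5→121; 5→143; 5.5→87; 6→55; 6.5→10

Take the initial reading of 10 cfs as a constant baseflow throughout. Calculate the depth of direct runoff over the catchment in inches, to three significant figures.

d ≈ 0.671 in

Direct runoff: 0.0, 4.0, 4.0, 12.0, 24.0, 39.0, 62.0, 82.0, 89.0, 111.0, 133.0, 77.0, 45.0, 0.0 cfs; ΣQ_DR = 682.0 cfs.
V = ΣQ_DR · Δt = 682.0 × 1800 s = 1.228 × 10^6 ft³.
Over A = 0.787 mi², depth = V / A = 0.671 in.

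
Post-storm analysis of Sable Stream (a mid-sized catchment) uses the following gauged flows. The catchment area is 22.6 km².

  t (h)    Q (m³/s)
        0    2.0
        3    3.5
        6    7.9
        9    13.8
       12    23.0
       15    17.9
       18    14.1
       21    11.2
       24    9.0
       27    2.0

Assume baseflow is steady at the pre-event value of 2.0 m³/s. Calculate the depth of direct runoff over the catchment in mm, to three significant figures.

Direct runoff: 0.0, 1.5, 5.9, 11.8, 21.0, 15.9, 12.1, 9.2, 7.0, 0.0 m³/s; ΣQ_DR = 84.40 m³/s.
V = ΣQ_DR · Δt = 84.40 × 10800 s = 9.115 × 10^5 m³.
Over A = 22.6 km², depth = V / A = 40.3 mm.

d ≈ 40.3 mm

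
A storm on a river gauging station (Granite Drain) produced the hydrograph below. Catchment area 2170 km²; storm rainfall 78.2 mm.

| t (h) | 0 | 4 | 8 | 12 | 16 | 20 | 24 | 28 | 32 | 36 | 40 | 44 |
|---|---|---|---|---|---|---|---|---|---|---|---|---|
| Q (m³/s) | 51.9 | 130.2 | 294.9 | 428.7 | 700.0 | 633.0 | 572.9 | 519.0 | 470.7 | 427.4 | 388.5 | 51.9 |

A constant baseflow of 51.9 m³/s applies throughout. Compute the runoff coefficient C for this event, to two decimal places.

ΣQ_DR = 4046 m³/s; V = ΣQ_DR·Δt = 5.827 × 10^7 m³.
Runoff depth d = V / A = 26.85 mm.
C = d / P = 26.85 / 78.2 = 0.34.

C ≈ 0.34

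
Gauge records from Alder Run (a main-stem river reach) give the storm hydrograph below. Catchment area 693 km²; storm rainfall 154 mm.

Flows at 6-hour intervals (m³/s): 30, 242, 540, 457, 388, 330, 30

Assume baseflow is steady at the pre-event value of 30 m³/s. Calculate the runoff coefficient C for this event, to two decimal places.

ΣQ_DR = 1807 m³/s; V = ΣQ_DR·Δt = 3.903 × 10^7 m³.
Runoff depth d = V / A = 56.32 mm.
C = d / P = 56.32 / 154 = 0.37.

C ≈ 0.37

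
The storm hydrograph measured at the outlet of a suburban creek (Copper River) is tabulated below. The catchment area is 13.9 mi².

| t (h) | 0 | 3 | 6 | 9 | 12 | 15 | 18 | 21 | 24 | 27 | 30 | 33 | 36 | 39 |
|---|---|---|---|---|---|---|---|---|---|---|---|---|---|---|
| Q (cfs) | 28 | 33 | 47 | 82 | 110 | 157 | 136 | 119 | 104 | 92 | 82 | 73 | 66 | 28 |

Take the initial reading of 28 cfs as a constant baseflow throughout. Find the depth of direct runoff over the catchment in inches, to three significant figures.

Direct runoff: 0.0, 5.0, 19.0, 54.0, 82.0, 129.0, 108.0, 91.0, 76.0, 64.0, 54.0, 45.0, 38.0, 0.0 cfs; ΣQ_DR = 765.0 cfs.
V = ΣQ_DR · Δt = 765.0 × 10800 s = 8.262 × 10^6 ft³.
Over A = 13.9 mi², depth = V / A = 0.256 in.

d ≈ 0.256 in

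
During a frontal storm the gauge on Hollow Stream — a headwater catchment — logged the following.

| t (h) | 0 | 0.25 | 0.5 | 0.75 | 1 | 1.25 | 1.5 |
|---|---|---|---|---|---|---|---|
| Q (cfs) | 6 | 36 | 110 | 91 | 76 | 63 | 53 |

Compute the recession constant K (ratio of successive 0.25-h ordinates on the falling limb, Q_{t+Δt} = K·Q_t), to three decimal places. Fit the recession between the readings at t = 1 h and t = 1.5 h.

K ≈ 0.835

Using the recession-limb readings at t = 1 h and t = 1.5 h: Q falls from 76 to 53 cfs over 2 intervals.
K = (Q₂/Q₁)^(1/2) = (53/76)^(1/2) = 0.835.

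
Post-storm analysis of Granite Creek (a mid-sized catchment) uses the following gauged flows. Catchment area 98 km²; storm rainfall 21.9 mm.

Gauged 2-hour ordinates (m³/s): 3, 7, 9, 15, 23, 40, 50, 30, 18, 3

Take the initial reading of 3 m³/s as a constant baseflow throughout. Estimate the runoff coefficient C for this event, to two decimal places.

ΣQ_DR = 168.0 m³/s; V = ΣQ_DR·Δt = 1.210 × 10^6 m³.
Runoff depth d = V / A = 12.34 mm.
C = d / P = 12.34 / 21.9 = 0.56.

C ≈ 0.56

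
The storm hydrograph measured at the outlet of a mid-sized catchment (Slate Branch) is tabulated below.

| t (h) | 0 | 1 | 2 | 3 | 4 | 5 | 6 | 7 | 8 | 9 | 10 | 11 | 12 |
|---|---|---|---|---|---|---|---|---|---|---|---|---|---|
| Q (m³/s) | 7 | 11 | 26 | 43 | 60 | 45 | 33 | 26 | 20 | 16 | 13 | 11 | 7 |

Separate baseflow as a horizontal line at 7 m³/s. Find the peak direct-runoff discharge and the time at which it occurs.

Q_p = 53.0 m³/s at t = 4 h

Subtracting baseflow gives direct-runoff ordinates: 0.0, 4.0, 19.0, 36.0, 53.0, 38.0, 26.0, 19.0, 13.0, 9.0, 6.0, 4.0, 0.0 m³/s.
The maximum is 53.0 m³/s, occurring at the reading for t = 4 h.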